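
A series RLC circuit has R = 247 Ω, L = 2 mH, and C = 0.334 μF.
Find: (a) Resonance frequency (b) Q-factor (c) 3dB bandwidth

Step 1 — Resonance condition Im(Z)=0 gives ω₀ = 1/√(LC).
Step 2 — ω₀ = 1/√(0.002·3.34e-07) = 3.869e+04 rad/s.
Step 3 — f₀ = ω₀/(2π) = 6158 Hz.
Step 4 — Series Q: Q = ω₀L/R = 3.869e+04·0.002/247 = 0.3133.
Step 5 — 3dB bandwidth: Δω = ω₀/Q = 1.235e+05 rad/s; BW = Δω/(2π) = 1.966e+04 Hz.

(a) f₀ = 6158 Hz  (b) Q = 0.3133  (c) BW = 1.966e+04 Hz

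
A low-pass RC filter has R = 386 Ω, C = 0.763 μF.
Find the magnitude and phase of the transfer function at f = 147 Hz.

Step 1 — Angular frequency: ω = 2π·147 = 923.6 rad/s.
Step 2 — Transfer function: H(jω) = 1/(1 + jωRC).
Step 3 — Denominator: 1 + jωRC = 1 + j·923.6·386·7.63e-07 = 1 + j0.272.
Step 4 — H = 0.9311 - j0.2533.
Step 5 — Magnitude: |H| = 0.9649 (-0.3 dB); phase: φ = -15.2°.

|H| = 0.9649 (-0.3 dB), φ = -15.2°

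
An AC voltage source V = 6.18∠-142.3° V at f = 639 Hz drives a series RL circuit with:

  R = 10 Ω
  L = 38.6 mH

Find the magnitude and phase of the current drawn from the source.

Step 1 — Angular frequency: ω = 2π·f = 2π·639 = 4015 rad/s.
Step 2 — Component impedances:
  R: Z = R = 10 Ω
  L: Z = jωL = j·4015·0.0386 = 0 + j155 Ω
Step 3 — Series combination: Z_total = R + L = 10 + j155 Ω = 155.3∠86.3° Ω.
Step 4 — Source phasor: V = 6.18∠-142.3° V = -4.89 - j3.779 V.
Step 5 — Ohm's law: I = V / Z_total = (-4.89 - j3.779) / (10 + j155) = -0.02631 + j0.02985 A.
Step 6 — Convert to polar: |I| = 0.03979 A, ∠I = 131.4°.

I = 0.03979∠131.4° A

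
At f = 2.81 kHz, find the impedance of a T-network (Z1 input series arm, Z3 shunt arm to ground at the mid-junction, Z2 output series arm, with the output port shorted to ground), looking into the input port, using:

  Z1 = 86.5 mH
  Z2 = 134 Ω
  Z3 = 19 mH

Step 1 — Angular frequency: ω = 2π·f = 2π·2810 = 1.766e+04 rad/s.
Step 2 — Component impedances:
  Z1: Z = jωL = j·1.766e+04·0.0865 = 0 + j1527 Ω
  Z2: Z = R = 134 Ω
  Z3: Z = jωL = j·1.766e+04·0.019 = 0 + j335.5 Ω
Step 3 — With the output port shorted to ground, the output series arm Z2 runs from the junction to ground; the shunt arm Z3 also runs from the junction to ground. They appear in parallel: Z3 || Z2 = 115.6 + j46.16 Ω.
Step 4 — Series with input arm Z1: Z_in = Z1 + (Z3 || Z2) = 115.6 + j1573 Ω = 1578∠85.8° Ω.

Z = 115.6 + j1573 Ω = 1578∠85.8° Ω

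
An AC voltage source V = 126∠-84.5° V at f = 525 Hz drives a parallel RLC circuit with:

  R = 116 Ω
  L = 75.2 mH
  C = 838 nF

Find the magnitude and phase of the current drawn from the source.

Step 1 — Angular frequency: ω = 2π·f = 2π·525 = 3299 rad/s.
Step 2 — Component impedances:
  R: Z = R = 116 Ω
  L: Z = jωL = j·3299·0.0752 = 0 + j248.1 Ω
  C: Z = 1/(jωC) = -j/(ω·C) = 0 - j361.8 Ω
Step 3 — Parallel combination: 1/Z_total = 1/R + 1/L + 1/C; Z_total = 113.5 + j16.69 Ω = 114.8∠8.4° Ω.
Step 4 — Source phasor: V = 126∠-84.5° V = 12.08 - j125.4 V.
Step 5 — Ohm's law: I = V / Z_total = (12.08 - j125.4) / (113.5 + j16.69) = -0.0548 - j1.097 A.
Step 6 — Convert to polar: |I| = 1.098 A, ∠I = -92.9°.

I = 1.098∠-92.9° A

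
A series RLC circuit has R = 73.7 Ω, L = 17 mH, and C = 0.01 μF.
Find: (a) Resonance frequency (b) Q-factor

Step 1 — Resonance condition Im(Z)=0 gives ω₀ = 1/√(LC).
Step 2 — ω₀ = 1/√(0.017·1e-08) = 7.67e+04 rad/s.
Step 3 — f₀ = ω₀/(2π) = 1.221e+04 Hz.
Step 4 — Series Q: Q = ω₀L/R = 7.67e+04·0.017/73.7 = 17.69.

(a) f₀ = 1.221e+04 Hz  (b) Q = 17.69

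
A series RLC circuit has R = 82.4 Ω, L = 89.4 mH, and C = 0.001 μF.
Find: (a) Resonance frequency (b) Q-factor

Step 1 — Resonance condition Im(Z)=0 gives ω₀ = 1/√(LC).
Step 2 — ω₀ = 1/√(0.0894·1e-09) = 1.058e+05 rad/s.
Step 3 — f₀ = ω₀/(2π) = 1.683e+04 Hz.
Step 4 — Series Q: Q = ω₀L/R = 1.058e+05·0.0894/82.4 = 114.7.

(a) f₀ = 1.683e+04 Hz  (b) Q = 114.7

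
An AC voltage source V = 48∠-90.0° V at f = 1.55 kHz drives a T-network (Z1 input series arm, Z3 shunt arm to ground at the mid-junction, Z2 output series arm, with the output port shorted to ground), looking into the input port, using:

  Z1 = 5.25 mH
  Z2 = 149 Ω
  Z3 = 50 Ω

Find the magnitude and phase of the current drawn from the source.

Step 1 — Angular frequency: ω = 2π·f = 2π·1550 = 9739 rad/s.
Step 2 — Component impedances:
  Z1: Z = jωL = j·9739·0.00525 = 0 + j51.13 Ω
  Z2: Z = R = 149 Ω
  Z3: Z = R = 50 Ω
Step 3 — With the output port shorted to ground, the output series arm Z2 runs from the junction to ground; the shunt arm Z3 also runs from the junction to ground. They appear in parallel: Z3 || Z2 = 37.44 Ω.
Step 4 — Series with input arm Z1: Z_in = Z1 + (Z3 || Z2) = 37.44 + j51.13 Ω = 63.37∠53.8° Ω.
Step 5 — Source phasor: V = 48∠-90.0° V = 0 - j48 V.
Step 6 — Ohm's law: I = V / Z_total = (0 - j48) / (37.44 + j51.13) = -0.6111 - j0.4475 A.
Step 7 — Convert to polar: |I| = 0.7575 A, ∠I = -143.8°.

I = 0.7575∠-143.8° A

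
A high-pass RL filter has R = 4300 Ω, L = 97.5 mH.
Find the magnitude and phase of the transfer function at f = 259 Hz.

Step 1 — Angular frequency: ω = 2π·259 = 1627 rad/s.
Step 2 — Transfer function: H(jω) = jωL/(R + jωL).
Step 3 — Numerator jωL = j·158.7; denominator R + jωL = 4300 + j158.7.
Step 4 — H = 0.00136 + j0.03685.
Step 5 — Magnitude: |H| = 0.03687 (-28.7 dB); phase: φ = 87.9°.

|H| = 0.03687 (-28.7 dB), φ = 87.9°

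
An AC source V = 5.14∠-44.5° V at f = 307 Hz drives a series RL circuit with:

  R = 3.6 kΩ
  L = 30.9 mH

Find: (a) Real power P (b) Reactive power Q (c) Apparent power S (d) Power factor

Step 1 — Angular frequency: ω = 2π·f = 2π·307 = 1929 rad/s.
Step 2 — Component impedances:
  R: Z = R = 3600 Ω
  L: Z = jωL = j·1929·0.0309 = 0 + j59.6 Ω
Step 3 — Series combination: Z_total = R + L = 3600 + j59.6 Ω = 3600∠0.9° Ω.
Step 4 — Source phasor: V = 5.14∠-44.5° V = 3.666 - j3.603 V.
Step 5 — Current: I = V / Z = 0.001002 - j0.001017 A = 0.001428∠-45.4° A.
Step 6 — Complex power: S = V·I* = 0.007337 + j0.0001215 VA.
Step 7 — Real power: P = Re(S) = 0.007337 W.
Step 8 — Reactive power: Q = Im(S) = 0.0001215 VAR.
Step 9 — Apparent power: |S| = 0.007338 VA.
Step 10 — Power factor: PF = P/|S| = 0.9999 (lagging).

(a) P = 0.007337 W  (b) Q = 0.0001215 VAR  (c) S = 0.007338 VA  (d) PF = 0.9999 (lagging)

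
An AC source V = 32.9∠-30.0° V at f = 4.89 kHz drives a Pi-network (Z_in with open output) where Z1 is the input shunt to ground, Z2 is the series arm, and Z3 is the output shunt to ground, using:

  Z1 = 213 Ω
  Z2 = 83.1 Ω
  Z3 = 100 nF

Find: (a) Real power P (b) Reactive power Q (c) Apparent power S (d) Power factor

Step 1 — Angular frequency: ω = 2π·f = 2π·4890 = 3.072e+04 rad/s.
Step 2 — Component impedances:
  Z1: Z = R = 213 Ω
  Z2: Z = R = 83.1 Ω
  Z3: Z = 1/(jωC) = -j/(ω·C) = 0 - j325.5 Ω
Step 3 — With open output, the series arm Z2 and the output shunt Z3 appear in series to ground: Z2 + Z3 = 83.1 - j325.5 Ω.
Step 4 — Parallel with input shunt Z1: Z_in = Z1 || (Z2 + Z3) = 143.6 - j76.27 Ω = 162.6∠-28.0° Ω.
Step 5 — Source phasor: V = 32.9∠-30.0° V = 28.49 - j16.45 V.
Step 6 — Current: I = V / Z = 0.2022 - j0.007161 A = 0.2023∠-2.0° A.
Step 7 — Complex power: S = V·I* = 5.879 - j3.122 VA.
Step 8 — Real power: P = Re(S) = 5.879 W.
Step 9 — Reactive power: Q = Im(S) = -3.122 VAR.
Step 10 — Apparent power: |S| = 6.657 VA.
Step 11 — Power factor: PF = P/|S| = 0.8832 (leading).

(a) P = 5.879 W  (b) Q = -3.122 VAR  (c) S = 6.657 VA  (d) PF = 0.8832 (leading)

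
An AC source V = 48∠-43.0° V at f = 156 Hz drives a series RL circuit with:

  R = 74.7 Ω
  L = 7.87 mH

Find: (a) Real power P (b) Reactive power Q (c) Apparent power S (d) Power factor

Step 1 — Angular frequency: ω = 2π·f = 2π·156 = 980.2 rad/s.
Step 2 — Component impedances:
  R: Z = R = 74.7 Ω
  L: Z = jωL = j·980.2·0.00787 = 0 + j7.714 Ω
Step 3 — Series combination: Z_total = R + L = 74.7 + j7.714 Ω = 75.1∠5.9° Ω.
Step 4 — Source phasor: V = 48∠-43.0° V = 35.1 - j32.74 V.
Step 5 — Current: I = V / Z = 0.4202 - j0.4816 A = 0.6392∠-48.9° A.
Step 6 — Complex power: S = V·I* = 30.52 + j3.151 VA.
Step 7 — Real power: P = Re(S) = 30.52 W.
Step 8 — Reactive power: Q = Im(S) = 3.151 VAR.
Step 9 — Apparent power: |S| = 30.68 VA.
Step 10 — Power factor: PF = P/|S| = 0.9947 (lagging).

(a) P = 30.52 W  (b) Q = 3.151 VAR  (c) S = 30.68 VA  (d) PF = 0.9947 (lagging)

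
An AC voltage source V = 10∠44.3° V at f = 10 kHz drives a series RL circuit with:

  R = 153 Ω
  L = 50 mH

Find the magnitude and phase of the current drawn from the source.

Step 1 — Angular frequency: ω = 2π·f = 2π·1e+04 = 6.283e+04 rad/s.
Step 2 — Component impedances:
  R: Z = R = 153 Ω
  L: Z = jωL = j·6.283e+04·0.05 = 0 + j3142 Ω
Step 3 — Series combination: Z_total = R + L = 153 + j3142 Ω = 3145∠87.2° Ω.
Step 4 — Source phasor: V = 10∠44.3° V = 7.157 + j6.984 V.
Step 5 — Ohm's law: I = V / Z_total = (7.157 + j6.984) / (153 + j3142) = 0.002329 - j0.002165 A.
Step 6 — Convert to polar: |I| = 0.003179 A, ∠I = -42.9°.

I = 0.003179∠-42.9° A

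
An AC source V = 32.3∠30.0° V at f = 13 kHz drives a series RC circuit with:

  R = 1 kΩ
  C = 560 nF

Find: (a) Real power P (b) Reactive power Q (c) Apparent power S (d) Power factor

Step 1 — Angular frequency: ω = 2π·f = 2π·1.3e+04 = 8.168e+04 rad/s.
Step 2 — Component impedances:
  R: Z = R = 1000 Ω
  C: Z = 1/(jωC) = -j/(ω·C) = 0 - j21.86 Ω
Step 3 — Series combination: Z_total = R + C = 1000 - j21.86 Ω = 1000∠-1.3° Ω.
Step 4 — Source phasor: V = 32.3∠30.0° V = 27.97 + j16.15 V.
Step 5 — Current: I = V / Z = 0.02761 + j0.01675 A = 0.03229∠31.3° A.
Step 6 — Complex power: S = V·I* = 1.043 - j0.0228 VA.
Step 7 — Real power: P = Re(S) = 1.043 W.
Step 8 — Reactive power: Q = Im(S) = -0.0228 VAR.
Step 9 — Apparent power: |S| = 1.043 VA.
Step 10 — Power factor: PF = P/|S| = 0.9998 (leading).

(a) P = 1.043 W  (b) Q = -0.0228 VAR  (c) S = 1.043 VA  (d) PF = 0.9998 (leading)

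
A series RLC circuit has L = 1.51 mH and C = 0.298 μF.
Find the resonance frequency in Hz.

Step 1 — Resonance condition Im(Z)=0 gives ω₀ = 1/√(LC).
Step 2 — ω₀ = 1/√(0.00151·2.98e-07) = 4.714e+04 rad/s.
Step 3 — f₀ = ω₀/(2π) = 7503 Hz.

f₀ = 7503 Hz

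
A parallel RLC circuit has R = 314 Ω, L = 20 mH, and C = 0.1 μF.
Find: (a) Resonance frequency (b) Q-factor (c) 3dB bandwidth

Step 1 — Resonance: ω₀ = 1/√(LC) = 1/√(0.02·1e-07) = 2.236e+04 rad/s.
Step 2 — f₀ = ω₀/(2π) = 3559 Hz.
Step 3 — Parallel Q: Q = R/(ω₀L) = 314/(2.236e+04·0.02) = 0.7021.
Step 4 — Bandwidth: Δω = ω₀/Q = 3.185e+04 rad/s; BW = Δω/(2π) = 5069 Hz.

(a) f₀ = 3559 Hz  (b) Q = 0.7021  (c) BW = 5069 Hz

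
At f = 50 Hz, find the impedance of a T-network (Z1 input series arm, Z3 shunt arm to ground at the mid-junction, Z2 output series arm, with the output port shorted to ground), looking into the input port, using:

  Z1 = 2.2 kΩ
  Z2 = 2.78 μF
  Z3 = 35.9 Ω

Step 1 — Angular frequency: ω = 2π·f = 2π·50 = 314.2 rad/s.
Step 2 — Component impedances:
  Z1: Z = R = 2200 Ω
  Z2: Z = 1/(jωC) = -j/(ω·C) = 0 - j1145 Ω
  Z3: Z = R = 35.9 Ω
Step 3 — With the output port shorted to ground, the output series arm Z2 runs from the junction to ground; the shunt arm Z3 also runs from the junction to ground. They appear in parallel: Z3 || Z2 = 35.86 - j1.124 Ω.
Step 4 — Series with input arm Z1: Z_in = Z1 + (Z3 || Z2) = 2236 - j1.124 Ω = 2236∠-0.0° Ω.

Z = 2236 - j1.124 Ω = 2236∠-0.0° Ω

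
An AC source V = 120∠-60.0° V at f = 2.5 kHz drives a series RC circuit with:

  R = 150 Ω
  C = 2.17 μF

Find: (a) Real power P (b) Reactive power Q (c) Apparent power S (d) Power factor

Step 1 — Angular frequency: ω = 2π·f = 2π·2500 = 1.571e+04 rad/s.
Step 2 — Component impedances:
  R: Z = R = 150 Ω
  C: Z = 1/(jωC) = -j/(ω·C) = 0 - j29.34 Ω
Step 3 — Series combination: Z_total = R + C = 150 - j29.34 Ω = 152.8∠-11.1° Ω.
Step 4 — Source phasor: V = 120∠-60.0° V = 60 - j103.9 V.
Step 5 — Current: I = V / Z = 0.5158 - j0.5919 A = 0.7851∠-48.9° A.
Step 6 — Complex power: S = V·I* = 92.46 - j18.08 VA.
Step 7 — Real power: P = Re(S) = 92.46 W.
Step 8 — Reactive power: Q = Im(S) = -18.08 VAR.
Step 9 — Apparent power: |S| = 94.21 VA.
Step 10 — Power factor: PF = P/|S| = 0.9814 (leading).

(a) P = 92.46 W  (b) Q = -18.08 VAR  (c) S = 94.21 VA  (d) PF = 0.9814 (leading)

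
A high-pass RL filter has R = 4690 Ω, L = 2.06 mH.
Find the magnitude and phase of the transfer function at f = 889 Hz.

Step 1 — Angular frequency: ω = 2π·889 = 5586 rad/s.
Step 2 — Transfer function: H(jω) = jωL/(R + jωL).
Step 3 — Numerator jωL = j·11.51; denominator R + jωL = 4690 + j11.51.
Step 4 — H = 6.019e-06 + j0.002453.
Step 5 — Magnitude: |H| = 0.002453 (-52.2 dB); phase: φ = 89.9°.

|H| = 0.002453 (-52.2 dB), φ = 89.9°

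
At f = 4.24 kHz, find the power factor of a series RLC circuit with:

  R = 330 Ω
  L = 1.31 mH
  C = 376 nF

Step 1 — Angular frequency: ω = 2π·f = 2π·4240 = 2.664e+04 rad/s.
Step 2 — Component impedances:
  R: Z = R = 330 Ω
  L: Z = jωL = j·2.664e+04·0.00131 = 0 + j34.9 Ω
  C: Z = 1/(jωC) = -j/(ω·C) = 0 - j99.83 Ω
Step 3 — Series combination: Z_total = R + L + C = 330 - j64.93 Ω = 336.3∠-11.1° Ω.
Step 4 — Power factor: PF = cos(φ) = Re(Z)/|Z| = 330/336.33 = 0.9812.
Step 5 — Type: Im(Z) = -64.93 ⇒ leading (phase φ = -11.1°).

PF = 0.9812 (leading, φ = -11.1°)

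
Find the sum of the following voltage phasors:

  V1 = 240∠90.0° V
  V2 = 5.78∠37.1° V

Step 1 — Convert each phasor to rectangular form:
  V1 = 240·(cos(90.0°) + j·sin(90.0°)) = 0 + j240 V
  V2 = 5.78·(cos(37.1°) + j·sin(37.1°)) = 4.61 + j3.487 V
Step 2 — Sum components: V_total = 4.61 + j243.5 V.
Step 3 — Convert to polar: |V_total| = 243.5 V, ∠V_total = 88.9°.

V_total = 243.5∠88.9° V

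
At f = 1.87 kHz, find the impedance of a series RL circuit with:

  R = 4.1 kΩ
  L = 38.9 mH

Step 1 — Angular frequency: ω = 2π·f = 2π·1870 = 1.175e+04 rad/s.
Step 2 — Component impedances:
  R: Z = R = 4100 Ω
  L: Z = jωL = j·1.175e+04·0.0389 = 0 + j457.1 Ω
Step 3 — Series combination: Z_total = R + L = 4100 + j457.1 Ω = 4125∠6.4° Ω.

Z = 4100 + j457.1 Ω = 4125∠6.4° Ω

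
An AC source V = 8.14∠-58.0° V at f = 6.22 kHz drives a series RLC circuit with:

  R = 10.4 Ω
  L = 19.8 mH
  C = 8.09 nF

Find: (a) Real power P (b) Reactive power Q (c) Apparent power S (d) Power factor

Step 1 — Angular frequency: ω = 2π·f = 2π·6220 = 3.908e+04 rad/s.
Step 2 — Component impedances:
  R: Z = R = 10.4 Ω
  L: Z = jωL = j·3.908e+04·0.0198 = 0 + j773.8 Ω
  C: Z = 1/(jωC) = -j/(ω·C) = 0 - j3163 Ω
Step 3 — Series combination: Z_total = R + L + C = 10.4 - j2389 Ω = 2389∠-89.8° Ω.
Step 4 — Source phasor: V = 8.14∠-58.0° V = 4.314 - j6.903 V.
Step 5 — Current: I = V / Z = 0.002897 + j0.001793 A = 0.003407∠31.8° A.
Step 6 — Complex power: S = V·I* = 0.0001207 - j0.02773 VA.
Step 7 — Real power: P = Re(S) = 0.0001207 W.
Step 8 — Reactive power: Q = Im(S) = -0.02773 VAR.
Step 9 — Apparent power: |S| = 0.02773 VA.
Step 10 — Power factor: PF = P/|S| = 0.004353 (leading).

(a) P = 0.0001207 W  (b) Q = -0.02773 VAR  (c) S = 0.02773 VA  (d) PF = 0.004353 (leading)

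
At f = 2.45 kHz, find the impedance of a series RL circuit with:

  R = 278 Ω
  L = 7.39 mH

Step 1 — Angular frequency: ω = 2π·f = 2π·2450 = 1.539e+04 rad/s.
Step 2 — Component impedances:
  R: Z = R = 278 Ω
  L: Z = jωL = j·1.539e+04·0.00739 = 0 + j113.8 Ω
Step 3 — Series combination: Z_total = R + L = 278 + j113.8 Ω = 300.4∠22.3° Ω.

Z = 278 + j113.8 Ω = 300.4∠22.3° Ω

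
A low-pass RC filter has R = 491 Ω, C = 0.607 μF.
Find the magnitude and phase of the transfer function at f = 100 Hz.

Step 1 — Angular frequency: ω = 2π·100 = 628.3 rad/s.
Step 2 — Transfer function: H(jω) = 1/(1 + jωRC).
Step 3 — Denominator: 1 + jωRC = 1 + j·628.3·491·6.07e-07 = 1 + j0.1873.
Step 4 — H = 0.9661 - j0.1809.
Step 5 — Magnitude: |H| = 0.9829 (-0.1 dB); phase: φ = -10.6°.

|H| = 0.9829 (-0.1 dB), φ = -10.6°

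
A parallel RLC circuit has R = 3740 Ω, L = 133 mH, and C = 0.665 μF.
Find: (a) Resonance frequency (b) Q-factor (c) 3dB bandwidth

Step 1 — Resonance: ω₀ = 1/√(LC) = 1/√(0.133·6.65e-07) = 3363 rad/s.
Step 2 — f₀ = ω₀/(2π) = 535.2 Hz.
Step 3 — Parallel Q: Q = R/(ω₀L) = 3740/(3363·0.133) = 8.363.
Step 4 — Bandwidth: Δω = ω₀/Q = 402.1 rad/s; BW = Δω/(2π) = 63.99 Hz.

(a) f₀ = 535.2 Hz  (b) Q = 8.363  (c) BW = 63.99 Hz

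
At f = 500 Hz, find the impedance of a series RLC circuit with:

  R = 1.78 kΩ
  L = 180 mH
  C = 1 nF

Step 1 — Angular frequency: ω = 2π·f = 2π·500 = 3142 rad/s.
Step 2 — Component impedances:
  R: Z = R = 1780 Ω
  L: Z = jωL = j·3142·0.18 = 0 + j565.5 Ω
  C: Z = 1/(jωC) = -j/(ω·C) = 0 - j3.183e+05 Ω
Step 3 — Series combination: Z_total = R + L + C = 1780 - j3.177e+05 Ω = 3.177e+05∠-89.7° Ω.

Z = 1780 - j3.177e+05 Ω = 3.177e+05∠-89.7° Ω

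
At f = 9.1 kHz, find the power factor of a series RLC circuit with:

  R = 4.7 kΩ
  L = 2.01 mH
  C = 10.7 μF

Step 1 — Angular frequency: ω = 2π·f = 2π·9100 = 5.718e+04 rad/s.
Step 2 — Component impedances:
  R: Z = R = 4700 Ω
  L: Z = jωL = j·5.718e+04·0.00201 = 0 + j114.9 Ω
  C: Z = 1/(jωC) = -j/(ω·C) = 0 - j1.635 Ω
Step 3 — Series combination: Z_total = R + L + C = 4700 + j113.3 Ω = 4701∠1.4° Ω.
Step 4 — Power factor: PF = cos(φ) = Re(Z)/|Z| = 4700/4701.4 = 0.9997.
Step 5 — Type: Im(Z) = 113.3 ⇒ lagging (phase φ = 1.4°).

PF = 0.9997 (lagging, φ = 1.4°)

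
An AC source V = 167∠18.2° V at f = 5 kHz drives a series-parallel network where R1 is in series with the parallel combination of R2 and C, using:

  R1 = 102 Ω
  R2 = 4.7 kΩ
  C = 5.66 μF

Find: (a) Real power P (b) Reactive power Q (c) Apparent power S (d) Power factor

Step 1 — Angular frequency: ω = 2π·f = 2π·5000 = 3.142e+04 rad/s.
Step 2 — Component impedances:
  R1: Z = R = 102 Ω
  R2: Z = R = 4700 Ω
  C: Z = 1/(jωC) = -j/(ω·C) = 0 - j5.624 Ω
Step 3 — Parallel branch: R2 || C = 1/(1/R2 + 1/C) = 0.006729 - j5.624 Ω.
Step 4 — Series with R1: Z_total = R1 + (R2 || C) = 102 - j5.624 Ω = 102.2∠-3.2° Ω.
Step 5 — Source phasor: V = 167∠18.2° V = 158.6 + j52.16 V.
Step 6 — Current: I = V / Z = 1.522 + j0.5953 A = 1.635∠21.4° A.
Step 7 — Complex power: S = V·I* = 272.6 - j15.03 VA.
Step 8 — Real power: P = Re(S) = 272.6 W.
Step 9 — Reactive power: Q = Im(S) = -15.03 VAR.
Step 10 — Apparent power: |S| = 273 VA.
Step 11 — Power factor: PF = P/|S| = 0.9985 (leading).

(a) P = 272.6 W  (b) Q = -15.03 VAR  (c) S = 273 VA  (d) PF = 0.9985 (leading)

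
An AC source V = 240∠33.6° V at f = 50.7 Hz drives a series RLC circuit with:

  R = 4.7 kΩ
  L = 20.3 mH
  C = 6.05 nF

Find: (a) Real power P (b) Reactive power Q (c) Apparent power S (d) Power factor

Step 1 — Angular frequency: ω = 2π·f = 2π·50.7 = 318.6 rad/s.
Step 2 — Component impedances:
  R: Z = R = 4700 Ω
  L: Z = jωL = j·318.6·0.0203 = 0 + j6.467 Ω
  C: Z = 1/(jωC) = -j/(ω·C) = 0 - j5.189e+05 Ω
Step 3 — Series combination: Z_total = R + L + C = 4700 - j5.189e+05 Ω = 5.189e+05∠-89.5° Ω.
Step 4 — Source phasor: V = 240∠33.6° V = 199.9 + j132.8 V.
Step 5 — Current: I = V / Z = -0.0002525 + j0.0003876 A = 0.0004625∠123.1° A.
Step 6 — Complex power: S = V·I* = 0.001005 - j0.111 VA.
Step 7 — Real power: P = Re(S) = 0.001005 W.
Step 8 — Reactive power: Q = Im(S) = -0.111 VAR.
Step 9 — Apparent power: |S| = 0.111 VA.
Step 10 — Power factor: PF = P/|S| = 0.009058 (leading).

(a) P = 0.001005 W  (b) Q = -0.111 VAR  (c) S = 0.111 VA  (d) PF = 0.009058 (leading)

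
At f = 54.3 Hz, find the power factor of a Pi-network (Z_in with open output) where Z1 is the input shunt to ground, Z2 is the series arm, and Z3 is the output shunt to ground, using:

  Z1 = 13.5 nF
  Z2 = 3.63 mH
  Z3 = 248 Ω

Step 1 — Angular frequency: ω = 2π·f = 2π·54.3 = 341.2 rad/s.
Step 2 — Component impedances:
  Z1: Z = 1/(jωC) = -j/(ω·C) = 0 - j2.171e+05 Ω
  Z2: Z = jωL = j·341.2·0.00363 = 0 + j1.238 Ω
  Z3: Z = R = 248 Ω
Step 3 — With open output, the series arm Z2 and the output shunt Z3 appear in series to ground: Z2 + Z3 = 248 + j1.238 Ω.
Step 4 — Parallel with input shunt Z1: Z_in = Z1 || (Z2 + Z3) = 248 + j0.9552 Ω = 248∠0.2° Ω.
Step 5 — Power factor: PF = cos(φ) = Re(Z)/|Z| = 248/248 = 1.
Step 6 — Type: Im(Z) = 0.9552 ⇒ lagging (phase φ = 0.2°).

PF = 1 (lagging, φ = 0.2°)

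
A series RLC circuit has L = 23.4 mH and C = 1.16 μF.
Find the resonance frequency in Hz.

Step 1 — Resonance condition Im(Z)=0 gives ω₀ = 1/√(LC).
Step 2 — ω₀ = 1/√(0.0234·1.16e-06) = 6070 rad/s.
Step 3 — f₀ = ω₀/(2π) = 966 Hz.

f₀ = 966 Hz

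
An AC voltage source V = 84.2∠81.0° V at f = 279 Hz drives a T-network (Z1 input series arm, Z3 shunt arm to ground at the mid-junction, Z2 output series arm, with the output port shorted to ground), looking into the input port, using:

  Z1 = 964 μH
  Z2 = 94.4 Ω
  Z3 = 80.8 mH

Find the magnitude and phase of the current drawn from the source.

Step 1 — Angular frequency: ω = 2π·f = 2π·279 = 1753 rad/s.
Step 2 — Component impedances:
  Z1: Z = jωL = j·1753·0.000964 = 0 + j1.69 Ω
  Z2: Z = R = 94.4 Ω
  Z3: Z = jωL = j·1753·0.0808 = 0 + j141.6 Ω
Step 3 — With the output port shorted to ground, the output series arm Z2 runs from the junction to ground; the shunt arm Z3 also runs from the junction to ground. They appear in parallel: Z3 || Z2 = 65.37 + j43.56 Ω.
Step 4 — Series with input arm Z1: Z_in = Z1 + (Z3 || Z2) = 65.37 + j45.25 Ω = 79.5∠34.7° Ω.
Step 5 — Source phasor: V = 84.2∠81.0° V = 13.17 + j83.16 V.
Step 6 — Ohm's law: I = V / Z_total = (13.17 + j83.16) / (65.37 + j45.25) = 0.7316 + j0.7657 A.
Step 7 — Convert to polar: |I| = 1.059 A, ∠I = 46.3°.

I = 1.059∠46.3° A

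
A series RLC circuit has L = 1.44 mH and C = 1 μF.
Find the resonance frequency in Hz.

Step 1 — Resonance condition Im(Z)=0 gives ω₀ = 1/√(LC).
Step 2 — ω₀ = 1/√(0.00144·1e-06) = 2.635e+04 rad/s.
Step 3 — f₀ = ω₀/(2π) = 4194 Hz.

f₀ = 4194 Hz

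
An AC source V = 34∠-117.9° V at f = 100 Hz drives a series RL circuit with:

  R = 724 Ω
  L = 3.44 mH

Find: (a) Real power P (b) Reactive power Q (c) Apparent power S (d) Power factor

Step 1 — Angular frequency: ω = 2π·f = 2π·100 = 628.3 rad/s.
Step 2 — Component impedances:
  R: Z = R = 724 Ω
  L: Z = jωL = j·628.3·0.00344 = 0 + j2.161 Ω
Step 3 — Series combination: Z_total = R + L = 724 + j2.161 Ω = 724∠0.2° Ω.
Step 4 — Source phasor: V = 34∠-117.9° V = -15.91 - j30.05 V.
Step 5 — Current: I = V / Z = -0.0221 - j0.04144 A = 0.04696∠-118.1° A.
Step 6 — Complex power: S = V·I* = 1.597 + j0.004767 VA.
Step 7 — Real power: P = Re(S) = 1.597 W.
Step 8 — Reactive power: Q = Im(S) = 0.004767 VAR.
Step 9 — Apparent power: |S| = 1.597 VA.
Step 10 — Power factor: PF = P/|S| = 1 (lagging).

(a) P = 1.597 W  (b) Q = 0.004767 VAR  (c) S = 1.597 VA  (d) PF = 1 (lagging)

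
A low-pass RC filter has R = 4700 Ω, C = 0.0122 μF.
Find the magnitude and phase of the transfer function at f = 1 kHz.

Step 1 — Angular frequency: ω = 2π·1000 = 6283 rad/s.
Step 2 — Transfer function: H(jω) = 1/(1 + jωRC).
Step 3 — Denominator: 1 + jωRC = 1 + j·6283·4700·1.22e-08 = 1 + j0.3603.
Step 4 — H = 0.8851 - j0.3189.
Step 5 — Magnitude: |H| = 0.9408 (-0.5 dB); phase: φ = -19.8°.

|H| = 0.9408 (-0.5 dB), φ = -19.8°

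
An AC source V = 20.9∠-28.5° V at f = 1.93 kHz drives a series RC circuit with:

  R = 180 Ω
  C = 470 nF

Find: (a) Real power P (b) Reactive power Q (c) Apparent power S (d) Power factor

Step 1 — Angular frequency: ω = 2π·f = 2π·1930 = 1.213e+04 rad/s.
Step 2 — Component impedances:
  R: Z = R = 180 Ω
  C: Z = 1/(jωC) = -j/(ω·C) = 0 - j175.5 Ω
Step 3 — Series combination: Z_total = R + C = 180 - j175.5 Ω = 251.4∠-44.3° Ω.
Step 4 — Source phasor: V = 20.9∠-28.5° V = 18.37 - j9.973 V.
Step 5 — Current: I = V / Z = 0.08002 + j0.02259 A = 0.08315∠15.8° A.
Step 6 — Complex power: S = V·I* = 1.244 - j1.213 VA.
Step 7 — Real power: P = Re(S) = 1.244 W.
Step 8 — Reactive power: Q = Im(S) = -1.213 VAR.
Step 9 — Apparent power: |S| = 1.738 VA.
Step 10 — Power factor: PF = P/|S| = 0.7161 (leading).

(a) P = 1.244 W  (b) Q = -1.213 VAR  (c) S = 1.738 VA  (d) PF = 0.7161 (leading)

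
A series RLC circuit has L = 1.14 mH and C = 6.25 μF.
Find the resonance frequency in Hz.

Step 1 — Resonance condition Im(Z)=0 gives ω₀ = 1/√(LC).
Step 2 — ω₀ = 1/√(0.00114·6.25e-06) = 1.185e+04 rad/s.
Step 3 — f₀ = ω₀/(2π) = 1886 Hz.

f₀ = 1886 Hz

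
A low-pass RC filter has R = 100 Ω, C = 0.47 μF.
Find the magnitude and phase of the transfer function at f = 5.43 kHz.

Step 1 — Angular frequency: ω = 2π·5430 = 3.412e+04 rad/s.
Step 2 — Transfer function: H(jω) = 1/(1 + jωRC).
Step 3 — Denominator: 1 + jωRC = 1 + j·3.412e+04·100·4.7e-07 = 1 + j1.604.
Step 4 — H = 0.28 - j0.449.
Step 5 — Magnitude: |H| = 0.5292 (-5.5 dB); phase: φ = -58.1°.

|H| = 0.5292 (-5.5 dB), φ = -58.1°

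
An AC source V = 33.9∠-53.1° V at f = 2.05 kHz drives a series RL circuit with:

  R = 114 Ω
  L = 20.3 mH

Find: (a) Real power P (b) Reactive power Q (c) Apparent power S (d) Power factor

Step 1 — Angular frequency: ω = 2π·f = 2π·2050 = 1.288e+04 rad/s.
Step 2 — Component impedances:
  R: Z = R = 114 Ω
  L: Z = jωL = j·1.288e+04·0.0203 = 0 + j261.5 Ω
Step 3 — Series combination: Z_total = R + L = 114 + j261.5 Ω = 285.2∠66.4° Ω.
Step 4 — Source phasor: V = 33.9∠-53.1° V = 20.35 - j27.11 V.
Step 5 — Current: I = V / Z = -0.0586 - j0.1034 A = 0.1188∠-119.5° A.
Step 6 — Complex power: S = V·I* = 1.61 + j3.693 VA.
Step 7 — Real power: P = Re(S) = 1.61 W.
Step 8 — Reactive power: Q = Im(S) = 3.693 VAR.
Step 9 — Apparent power: |S| = 4.029 VA.
Step 10 — Power factor: PF = P/|S| = 0.3997 (lagging).

(a) P = 1.61 W  (b) Q = 3.693 VAR  (c) S = 4.029 VA  (d) PF = 0.3997 (lagging)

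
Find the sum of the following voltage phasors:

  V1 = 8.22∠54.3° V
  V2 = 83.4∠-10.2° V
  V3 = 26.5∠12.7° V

Step 1 — Convert each phasor to rectangular form:
  V1 = 8.22·(cos(54.3°) + j·sin(54.3°)) = 4.797 + j6.675 V
  V2 = 83.4·(cos(-10.2°) + j·sin(-10.2°)) = 82.08 - j14.77 V
  V3 = 26.5·(cos(12.7°) + j·sin(12.7°)) = 25.85 + j5.826 V
Step 2 — Sum components: V_total = 112.7 - j2.268 V.
Step 3 — Convert to polar: |V_total| = 112.8 V, ∠V_total = -1.2°.

V_total = 112.8∠-1.2° V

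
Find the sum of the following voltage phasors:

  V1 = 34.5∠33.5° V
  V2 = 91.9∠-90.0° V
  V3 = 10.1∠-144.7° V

Step 1 — Convert each phasor to rectangular form:
  V1 = 34.5·(cos(33.5°) + j·sin(33.5°)) = 28.77 + j19.04 V
  V2 = 91.9·(cos(-90.0°) + j·sin(-90.0°)) = 0 - j91.9 V
  V3 = 10.1·(cos(-144.7°) + j·sin(-144.7°)) = -8.243 - j5.836 V
Step 2 — Sum components: V_total = 20.53 - j78.69 V.
Step 3 — Convert to polar: |V_total| = 81.33 V, ∠V_total = -75.4°.

V_total = 81.33∠-75.4° V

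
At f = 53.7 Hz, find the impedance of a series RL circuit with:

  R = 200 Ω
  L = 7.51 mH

Step 1 — Angular frequency: ω = 2π·f = 2π·53.7 = 337.4 rad/s.
Step 2 — Component impedances:
  R: Z = R = 200 Ω
  L: Z = jωL = j·337.4·0.00751 = 0 + j2.534 Ω
Step 3 — Series combination: Z_total = R + L = 200 + j2.534 Ω = 200∠0.7° Ω.

Z = 200 + j2.534 Ω = 200∠0.7° Ω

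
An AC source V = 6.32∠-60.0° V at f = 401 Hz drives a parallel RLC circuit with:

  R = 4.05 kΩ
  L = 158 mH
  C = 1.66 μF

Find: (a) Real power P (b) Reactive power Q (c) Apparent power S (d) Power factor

Step 1 — Angular frequency: ω = 2π·f = 2π·401 = 2520 rad/s.
Step 2 — Component impedances:
  R: Z = R = 4050 Ω
  L: Z = jωL = j·2520·0.158 = 0 + j398.1 Ω
  C: Z = 1/(jωC) = -j/(ω·C) = 0 - j239.1 Ω
Step 3 — Parallel combination: 1/Z_total = 1/R + 1/L + 1/C; Z_total = 86.59 - j585.8 Ω = 592.2∠-81.6° Ω.
Step 4 — Source phasor: V = 6.32∠-60.0° V = 3.16 - j5.473 V.
Step 5 — Current: I = V / Z = 0.009923 + j0.003927 A = 0.01067∠21.6° A.
Step 6 — Complex power: S = V·I* = 0.009862 - j0.06672 VA.
Step 7 — Real power: P = Re(S) = 0.009862 W.
Step 8 — Reactive power: Q = Im(S) = -0.06672 VAR.
Step 9 — Apparent power: |S| = 0.06745 VA.
Step 10 — Power factor: PF = P/|S| = 0.1462 (leading).

(a) P = 0.009862 W  (b) Q = -0.06672 VAR  (c) S = 0.06745 VA  (d) PF = 0.1462 (leading)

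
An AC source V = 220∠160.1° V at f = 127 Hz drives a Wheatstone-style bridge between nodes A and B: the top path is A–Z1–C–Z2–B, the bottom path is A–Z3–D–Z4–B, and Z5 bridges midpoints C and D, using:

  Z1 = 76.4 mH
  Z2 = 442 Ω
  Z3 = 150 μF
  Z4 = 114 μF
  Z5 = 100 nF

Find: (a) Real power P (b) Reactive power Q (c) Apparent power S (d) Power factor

Step 1 — Angular frequency: ω = 2π·f = 2π·127 = 798 rad/s.
Step 2 — Component impedances:
  Z1: Z = jωL = j·798·0.0764 = 0 + j60.96 Ω
  Z2: Z = R = 442 Ω
  Z3: Z = 1/(jωC) = -j/(ω·C) = 0 - j8.355 Ω
  Z4: Z = 1/(jωC) = -j/(ω·C) = 0 - j10.99 Ω
  Z5: Z = 1/(jωC) = -j/(ω·C) = 0 - j1.253e+04 Ω
Step 3 — Bridge requires nodal analysis (the Z5 bridge couples midpoints C and D, so the two paths cannot be reduced to a simple series/parallel combination). Setting node B to ground and injecting 1 A at node A, the 3-node admittance system at A, C, D solves to V_A = Z_AB = 0.8424 - j19.42 Ω = 19.44∠-87.5° Ω.
Step 4 — Source phasor: V = 220∠160.1° V = -206.9 + j74.88 V.
Step 5 — Current: I = V / Z = -4.31 - j10.46 A = 11.32∠-112.4° A.
Step 6 — Complex power: S = V·I* = 107.9 - j2487 VA.
Step 7 — Real power: P = Re(S) = 107.9 W.
Step 8 — Reactive power: Q = Im(S) = -2487 VAR.
Step 9 — Apparent power: |S| = 2490 VA.
Step 10 — Power factor: PF = P/|S| = 0.04333 (leading).

(a) P = 107.9 W  (b) Q = -2487 VAR  (c) S = 2490 VA  (d) PF = 0.04333 (leading)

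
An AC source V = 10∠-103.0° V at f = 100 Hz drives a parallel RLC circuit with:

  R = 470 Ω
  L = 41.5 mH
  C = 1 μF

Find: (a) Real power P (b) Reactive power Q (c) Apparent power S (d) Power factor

Step 1 — Angular frequency: ω = 2π·f = 2π·100 = 628.3 rad/s.
Step 2 — Component impedances:
  R: Z = R = 470 Ω
  L: Z = jωL = j·628.3·0.0415 = 0 + j26.08 Ω
  C: Z = 1/(jωC) = -j/(ω·C) = 0 - j1592 Ω
Step 3 — Parallel combination: 1/Z_total = 1/R + 1/L + 1/C; Z_total = 1.49 + j26.43 Ω = 26.47∠86.8° Ω.
Step 4 — Source phasor: V = 10∠-103.0° V = -2.25 - j9.744 V.
Step 5 — Current: I = V / Z = -0.3723 + j0.06413 A = 0.3778∠170.2° A.
Step 6 — Complex power: S = V·I* = 0.2128 + j3.772 VA.
Step 7 — Real power: P = Re(S) = 0.2128 W.
Step 8 — Reactive power: Q = Im(S) = 3.772 VAR.
Step 9 — Apparent power: |S| = 3.778 VA.
Step 10 — Power factor: PF = P/|S| = 0.05631 (lagging).

(a) P = 0.2128 W  (b) Q = 3.772 VAR  (c) S = 3.778 VA  (d) PF = 0.05631 (lagging)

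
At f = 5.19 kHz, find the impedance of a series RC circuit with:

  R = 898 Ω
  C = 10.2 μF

Step 1 — Angular frequency: ω = 2π·f = 2π·5190 = 3.261e+04 rad/s.
Step 2 — Component impedances:
  R: Z = R = 898 Ω
  C: Z = 1/(jωC) = -j/(ω·C) = 0 - j3.006 Ω
Step 3 — Series combination: Z_total = R + C = 898 - j3.006 Ω = 898∠-0.2° Ω.

Z = 898 - j3.006 Ω = 898∠-0.2° Ω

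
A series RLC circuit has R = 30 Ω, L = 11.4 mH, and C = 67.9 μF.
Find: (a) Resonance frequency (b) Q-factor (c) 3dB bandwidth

Step 1 — Resonance: ω₀ = 1/√(LC) = 1/√(0.0114·6.79e-05) = 1137 rad/s.
Step 2 — f₀ = ω₀/(2π) = 180.9 Hz.
Step 3 — Series Q: Q = ω₀L/R = 1137·0.0114/30 = 0.4319.
Step 4 — Bandwidth: Δω = ω₀/Q = 2632 rad/s; BW = Δω/(2π) = 418.8 Hz.

(a) f₀ = 180.9 Hz  (b) Q = 0.4319  (c) BW = 418.8 Hz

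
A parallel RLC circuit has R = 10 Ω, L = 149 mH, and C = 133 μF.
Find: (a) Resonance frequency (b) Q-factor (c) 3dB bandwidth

Step 1 — Resonance: ω₀ = 1/√(LC) = 1/√(0.149·0.000133) = 224.6 rad/s.
Step 2 — f₀ = ω₀/(2π) = 35.75 Hz.
Step 3 — Parallel Q: Q = R/(ω₀L) = 10/(224.6·0.149) = 0.2988.
Step 4 — Bandwidth: Δω = ω₀/Q = 751.9 rad/s; BW = Δω/(2π) = 119.7 Hz.

(a) f₀ = 35.75 Hz  (b) Q = 0.2988  (c) BW = 119.7 Hz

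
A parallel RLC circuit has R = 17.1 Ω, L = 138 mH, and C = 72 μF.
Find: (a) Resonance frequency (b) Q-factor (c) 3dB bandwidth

Step 1 — Resonance: ω₀ = 1/√(LC) = 1/√(0.138·7.2e-05) = 317.2 rad/s.
Step 2 — f₀ = ω₀/(2π) = 50.49 Hz.
Step 3 — Parallel Q: Q = R/(ω₀L) = 17.1/(317.2·0.138) = 0.3906.
Step 4 — Bandwidth: Δω = ω₀/Q = 812.2 rad/s; BW = Δω/(2π) = 129.3 Hz.

(a) f₀ = 50.49 Hz  (b) Q = 0.3906  (c) BW = 129.3 Hz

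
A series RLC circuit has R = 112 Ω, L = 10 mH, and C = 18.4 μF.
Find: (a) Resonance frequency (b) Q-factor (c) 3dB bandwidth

Step 1 — Resonance condition Im(Z)=0 gives ω₀ = 1/√(LC).
Step 2 — ω₀ = 1/√(0.01·1.84e-05) = 2331 rad/s.
Step 3 — f₀ = ω₀/(2π) = 371 Hz.
Step 4 — Series Q: Q = ω₀L/R = 2331·0.01/112 = 0.2081.
Step 5 — 3dB bandwidth: Δω = ω₀/Q = 1.12e+04 rad/s; BW = Δω/(2π) = 1783 Hz.

(a) f₀ = 371 Hz  (b) Q = 0.2081  (c) BW = 1783 Hz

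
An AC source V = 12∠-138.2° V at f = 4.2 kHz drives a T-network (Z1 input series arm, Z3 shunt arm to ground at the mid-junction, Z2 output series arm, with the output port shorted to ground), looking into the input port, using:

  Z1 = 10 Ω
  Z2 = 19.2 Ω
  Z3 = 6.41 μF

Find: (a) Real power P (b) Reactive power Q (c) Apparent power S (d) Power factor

Step 1 — Angular frequency: ω = 2π·f = 2π·4200 = 2.639e+04 rad/s.
Step 2 — Component impedances:
  Z1: Z = R = 10 Ω
  Z2: Z = R = 19.2 Ω
  Z3: Z = 1/(jωC) = -j/(ω·C) = 0 - j5.912 Ω
Step 3 — With the output port shorted to ground, the output series arm Z2 runs from the junction to ground; the shunt arm Z3 also runs from the junction to ground. They appear in parallel: Z3 || Z2 = 1.663 - j5.4 Ω.
Step 4 — Series with input arm Z1: Z_in = Z1 + (Z3 || Z2) = 11.66 - j5.4 Ω = 12.85∠-24.8° Ω.
Step 5 — Source phasor: V = 12∠-138.2° V = -8.946 - j7.998 V.
Step 6 — Current: I = V / Z = -0.3702 - j0.8572 A = 0.9337∠-113.4° A.
Step 7 — Complex power: S = V·I* = 10.17 - j4.708 VA.
Step 8 — Real power: P = Re(S) = 10.17 W.
Step 9 — Reactive power: Q = Im(S) = -4.708 VAR.
Step 10 — Apparent power: |S| = 11.2 VA.
Step 11 — Power factor: PF = P/|S| = 0.9075 (leading).

(a) P = 10.17 W  (b) Q = -4.708 VAR  (c) S = 11.2 VA  (d) PF = 0.9075 (leading)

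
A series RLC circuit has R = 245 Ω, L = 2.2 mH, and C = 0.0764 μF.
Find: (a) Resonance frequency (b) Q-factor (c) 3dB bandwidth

Step 1 — Resonance: ω₀ = 1/√(LC) = 1/√(0.0022·7.64e-08) = 7.713e+04 rad/s.
Step 2 — f₀ = ω₀/(2π) = 1.228e+04 Hz.
Step 3 — Series Q: Q = ω₀L/R = 7.713e+04·0.0022/245 = 0.6926.
Step 4 — Bandwidth: Δω = ω₀/Q = 1.114e+05 rad/s; BW = Δω/(2π) = 1.772e+04 Hz.

(a) f₀ = 1.228e+04 Hz  (b) Q = 0.6926  (c) BW = 1.772e+04 Hz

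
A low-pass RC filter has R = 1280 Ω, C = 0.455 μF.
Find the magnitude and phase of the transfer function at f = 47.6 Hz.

Step 1 — Angular frequency: ω = 2π·47.6 = 299.1 rad/s.
Step 2 — Transfer function: H(jω) = 1/(1 + jωRC).
Step 3 — Denominator: 1 + jωRC = 1 + j·299.1·1280·4.55e-07 = 1 + j0.1742.
Step 4 — H = 0.9706 - j0.1691.
Step 5 — Magnitude: |H| = 0.9852 (-0.1 dB); phase: φ = -9.9°.

|H| = 0.9852 (-0.1 dB), φ = -9.9°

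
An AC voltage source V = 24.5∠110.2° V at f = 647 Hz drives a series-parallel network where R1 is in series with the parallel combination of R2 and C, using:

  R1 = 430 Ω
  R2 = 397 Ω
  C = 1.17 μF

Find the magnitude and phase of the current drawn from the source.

Step 1 — Angular frequency: ω = 2π·f = 2π·647 = 4065 rad/s.
Step 2 — Component impedances:
  R1: Z = R = 430 Ω
  R2: Z = R = 397 Ω
  C: Z = 1/(jωC) = -j/(ω·C) = 0 - j210.2 Ω
Step 3 — Parallel branch: R2 || C = 1/(1/R2 + 1/C) = 86.96 - j164.2 Ω.
Step 4 — Series with R1: Z_total = R1 + (R2 || C) = 517 - j164.2 Ω = 542.4∠-17.6° Ω.
Step 5 — Source phasor: V = 24.5∠110.2° V = -8.46 + j22.99 V.
Step 6 — Ohm's law: I = V / Z_total = (-8.46 + j22.99) / (517 - j164.2) = -0.0277 + j0.03568 A.
Step 7 — Convert to polar: |I| = 0.04517 A, ∠I = 127.8°.

I = 0.04517∠127.8° A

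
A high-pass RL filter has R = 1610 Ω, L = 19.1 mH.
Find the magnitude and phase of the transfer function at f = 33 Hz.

Step 1 — Angular frequency: ω = 2π·33 = 207.3 rad/s.
Step 2 — Transfer function: H(jω) = jωL/(R + jωL).
Step 3 — Numerator jωL = j·3.96; denominator R + jωL = 1610 + j3.96.
Step 4 — H = 6.051e-06 + j0.00246.
Step 5 — Magnitude: |H| = 0.00246 (-52.2 dB); phase: φ = 89.9°.

|H| = 0.00246 (-52.2 dB), φ = 89.9°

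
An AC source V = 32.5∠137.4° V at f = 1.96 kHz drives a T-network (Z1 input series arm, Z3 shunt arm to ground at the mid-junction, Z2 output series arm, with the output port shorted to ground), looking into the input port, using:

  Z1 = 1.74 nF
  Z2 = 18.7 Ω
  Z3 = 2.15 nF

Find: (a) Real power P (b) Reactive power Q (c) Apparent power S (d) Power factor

Step 1 — Angular frequency: ω = 2π·f = 2π·1960 = 1.232e+04 rad/s.
Step 2 — Component impedances:
  Z1: Z = 1/(jωC) = -j/(ω·C) = 0 - j4.667e+04 Ω
  Z2: Z = R = 18.7 Ω
  Z3: Z = 1/(jωC) = -j/(ω·C) = 0 - j3.777e+04 Ω
Step 3 — With the output port shorted to ground, the output series arm Z2 runs from the junction to ground; the shunt arm Z3 also runs from the junction to ground. They appear in parallel: Z3 || Z2 = 18.7 - j0.009259 Ω.
Step 4 — Series with input arm Z1: Z_in = Z1 + (Z3 || Z2) = 18.7 - j4.667e+04 Ω = 4.667e+04∠-90.0° Ω.
Step 5 — Source phasor: V = 32.5∠137.4° V = -23.92 + j22 V.
Step 6 — Current: I = V / Z = -0.0004716 - j0.0005124 A = 0.0006964∠-132.6° A.
Step 7 — Complex power: S = V·I* = 9.069e-06 - j0.02263 VA.
Step 8 — Real power: P = Re(S) = 9.069e-06 W.
Step 9 — Reactive power: Q = Im(S) = -0.02263 VAR.
Step 10 — Apparent power: |S| = 0.02263 VA.
Step 11 — Power factor: PF = P/|S| = 0.0004007 (leading).

(a) P = 9.069e-06 W  (b) Q = -0.02263 VAR  (c) S = 0.02263 VA  (d) PF = 0.0004007 (leading)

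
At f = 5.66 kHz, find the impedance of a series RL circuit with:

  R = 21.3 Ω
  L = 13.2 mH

Step 1 — Angular frequency: ω = 2π·f = 2π·5660 = 3.556e+04 rad/s.
Step 2 — Component impedances:
  R: Z = R = 21.3 Ω
  L: Z = jωL = j·3.556e+04·0.0132 = 0 + j469.4 Ω
Step 3 — Series combination: Z_total = R + L = 21.3 + j469.4 Ω = 469.9∠87.4° Ω.

Z = 21.3 + j469.4 Ω = 469.9∠87.4° Ω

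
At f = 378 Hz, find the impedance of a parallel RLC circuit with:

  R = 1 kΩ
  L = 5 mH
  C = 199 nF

Step 1 — Angular frequency: ω = 2π·f = 2π·378 = 2375 rad/s.
Step 2 — Component impedances:
  R: Z = R = 1000 Ω
  L: Z = jωL = j·2375·0.005 = 0 + j11.88 Ω
  C: Z = 1/(jωC) = -j/(ω·C) = 0 - j2116 Ω
Step 3 — Parallel combination: 1/Z_total = 1/R + 1/L + 1/C; Z_total = 0.1426 + j11.94 Ω = 11.94∠89.3° Ω.

Z = 0.1426 + j11.94 Ω = 11.94∠89.3° Ω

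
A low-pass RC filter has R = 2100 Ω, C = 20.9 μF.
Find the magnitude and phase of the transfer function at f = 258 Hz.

Step 1 — Angular frequency: ω = 2π·258 = 1621 rad/s.
Step 2 — Transfer function: H(jω) = 1/(1 + jωRC).
Step 3 — Denominator: 1 + jωRC = 1 + j·1621·2100·2.09e-05 = 1 + j71.15.
Step 4 — H = 0.0001975 - j0.01405.
Step 5 — Magnitude: |H| = 0.01405 (-37.0 dB); phase: φ = -89.2°.

|H| = 0.01405 (-37.0 dB), φ = -89.2°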